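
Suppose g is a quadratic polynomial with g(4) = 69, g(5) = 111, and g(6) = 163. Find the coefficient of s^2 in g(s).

Write g(s) = as^2 + bs + c. Substituting each data point gives a linear system:
  16a + 4b + c = 69
  25a + 5b + c = 111
  36a + 6b + c = 163
Solving the system yields a = 5, b = -3, c = 1.
So g(s) = 5s^2 - 3s + 1.
The leading coefficient is 5.

5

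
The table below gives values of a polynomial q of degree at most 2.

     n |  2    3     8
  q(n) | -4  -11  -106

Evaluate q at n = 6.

-56

Write q(n) = an^2 + bn + c. Substituting each data point gives a linear system:
  4a + 2b + c = -4
  9a + 3b + c = -11
  64a + 8b + c = -106
Solving the system yields a = -2, b = 3, c = -2.
So q(n) = -2n² + 3n - 2.
Then q(6) = -56.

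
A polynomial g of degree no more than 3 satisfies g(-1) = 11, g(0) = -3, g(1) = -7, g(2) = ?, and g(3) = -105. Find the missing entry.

The 4 known points determine the degree-3 polynomial uniquely.
Write g(s) = as^3 + bs^2 + cs + d. Substituting each data point gives a linear system:
  -a + b - c + d = 11
  d = -3
  a + b + c + d = -7
  27a + 9b + 3c + d = -105
Solving the system yields a = -5, b = 5, c = -4, d = -3.
So g(s) = -5s^3 + 5s^2 - 4s - 3.
Then g(2) = -31.

-31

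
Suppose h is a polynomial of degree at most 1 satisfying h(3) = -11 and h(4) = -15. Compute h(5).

-19

Write h(x) = ax + b. Substituting each data point gives a linear system:
  3a + b = -11
  4a + b = -15
Solving the system yields a = -4, b = 1.
So h(x) = -4x + 1.
Then h(5) = -19.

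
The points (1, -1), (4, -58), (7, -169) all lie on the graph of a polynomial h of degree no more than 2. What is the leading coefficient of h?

-3

Write h(s) = as^2 + bs + c. Substituting each data point gives a linear system:
  a + b + c = -1
  16a + 4b + c = -58
  49a + 7b + c = -169
Solving the system yields a = -3, b = -4, c = 6.
So h(s) = -3s^2 - 4s + 6.
The leading coefficient is -3.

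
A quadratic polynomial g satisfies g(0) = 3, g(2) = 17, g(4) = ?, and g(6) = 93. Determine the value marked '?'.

47

The 3 known points determine the degree-2 polynomial uniquely.
Write g(n) = an^2 + bn + c. Substituting each data point gives a linear system:
  c = 3
  4a + 2b + c = 17
  36a + 6b + c = 93
Solving the system yields a = 2, b = 3, c = 3.
So g(n) = 2n^2 + 3n + 3.
Then g(4) = 47.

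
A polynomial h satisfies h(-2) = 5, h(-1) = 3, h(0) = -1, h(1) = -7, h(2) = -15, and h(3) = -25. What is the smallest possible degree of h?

Forward differences of the values at t = -2, -1, 0, 1, 2, 3:
  h  : 5  3  -1  -7  -15  -25
  Δ  : -2  -4  -6  -8  -10
  Δ^2: -2  -2  -2  -2
  Δ^3: 0  0  0
  Δ^4: 0  0
  Δ^5: 0
The second differences are constant (-2) and nonzero, while all higher differences vanish, so the minimal degree is 2.

2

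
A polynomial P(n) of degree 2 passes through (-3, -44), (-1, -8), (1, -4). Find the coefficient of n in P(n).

Write P(n) = an^2 + bn + c. Substituting each data point gives a linear system:
  9a - 3b + c = -44
  a - b + c = -8
  a + b + c = -4
Solving the system yields a = -4, b = 2, c = -2.
So P(n) = -4n^2 + 2n - 2.
The coefficient of n is 2.

2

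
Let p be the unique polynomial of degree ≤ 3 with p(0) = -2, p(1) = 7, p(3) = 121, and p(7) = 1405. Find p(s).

Using the Lagrange interpolation formula with nodes 0, 1, 3, 7:
  L_0(s) = (s - 1)(s - 3)(s - 7) / -21
  L_1(s) = s(s - 3)(s - 7) / 12
  L_2(s) = s(s - 1)(s - 7) / -24
  L_3(s) = s(s - 1)(s - 3) / 168
Then p(s) = -2·L_0(s) + 7·L_1(s) + 121·L_2(s) + 1405·L_3(s).
Expanding and collecting terms gives p(s) = 4s^3 + 5s - 2.
Check: p(1) = 7. ✓

p(s) = 4s^3 + 5s - 2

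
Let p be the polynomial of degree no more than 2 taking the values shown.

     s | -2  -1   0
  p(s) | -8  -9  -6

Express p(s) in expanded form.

p(s) = 2s^2 + 5s - 6

Write p(s) = as^2 + bs + c. Substituting each data point gives a linear system:
  4a - 2b + c = -8
  a - b + c = -9
  c = -6
Solving the system yields a = 2, b = 5, c = -6.
So p(s) = 2s^2 + 5s - 6.
Check: p(-1) = -9. ✓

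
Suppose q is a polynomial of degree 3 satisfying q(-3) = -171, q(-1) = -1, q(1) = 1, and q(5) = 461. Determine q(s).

q(s) = 5s^3 - 6s^2 - 4s + 6

Write q(s) = as^3 + bs^2 + cs + d. Substituting each data point gives a linear system:
  -27a + 9b - 3c + d = -171
  -a + b - c + d = -1
  a + b + c + d = 1
  125a + 25b + 5c + d = 461
Solving the system yields a = 5, b = -6, c = -4, d = 6.
So q(s) = 5s^3 - 6s^2 - 4s + 6.
Check: q(1) = 1. ✓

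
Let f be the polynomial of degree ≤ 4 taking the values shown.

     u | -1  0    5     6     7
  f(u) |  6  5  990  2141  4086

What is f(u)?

Write f(u) = au^4 + bu^3 + cu^2 + du + e. Substituting each data point gives a linear system:
  a - b + c - d + e = 6
  e = 5
  625a + 125b + 25c + 5d + e = 990
  1296a + 216b + 36c + 6d + e = 2141
  2401a + 343b + 49c + 7d + e = 4086
Solving the system yields a = 2, b = -2, c = -1, d = 2, e = 5.
So f(u) = 2u^4 - 2u^3 - u^2 + 2u + 5.
Check: f(0) = 5. ✓

f(u) = 2u^4 - 2u^3 - u^2 + 2u + 5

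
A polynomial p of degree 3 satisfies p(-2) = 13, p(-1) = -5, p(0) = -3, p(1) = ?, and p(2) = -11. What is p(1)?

The 4 known points determine the degree-3 polynomial uniquely.
Write p(s) = as^3 + bs^2 + cs + d. Substituting each data point gives a linear system:
  -8a + 4b - 2c + d = 13
  -a + b - c + d = -5
  d = -3
  8a + 4b + 2c + d = -11
Solving the system yields a = -3, b = 1, c = 6, d = -3.
So p(s) = -3s³ + s² + 6s - 3.
Then p(1) = 1.

1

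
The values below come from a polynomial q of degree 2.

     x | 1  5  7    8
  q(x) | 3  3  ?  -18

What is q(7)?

-9

The 3 known points determine the degree-2 polynomial uniquely.
Write q(x) = ax^2 + bx + c. Substituting each data point gives a linear system:
  a + b + c = 3
  25a + 5b + c = 3
  64a + 8b + c = -18
Solving the system yields a = -1, b = 6, c = -2.
So q(x) = -x² + 6x - 2.
Then q(7) = -9.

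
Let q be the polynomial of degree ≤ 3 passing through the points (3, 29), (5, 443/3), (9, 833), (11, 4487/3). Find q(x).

Write q(x) = ax^3 + bx^2 + cx + d. Substituting each data point gives a linear system:
  27a + 9b + 3c + d = 29
  125a + 25b + 5c + d = 443/3
  729a + 81b + 9c + d = 833
  1331a + 121b + 11c + d = 4487/3
Solving the system yields a = 1, b = 5/3, c = -3, d = -4.
So q(x) = x^3 + (5/3)x^2 - 3x - 4.
Check: q(9) = 833. ✓

q(x) = x^3 + (5/3)x^2 - 3x - 4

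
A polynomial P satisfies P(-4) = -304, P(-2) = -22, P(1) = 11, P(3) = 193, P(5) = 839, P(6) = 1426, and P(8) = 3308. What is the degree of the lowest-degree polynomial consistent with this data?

3

Divided differences on the nodes -4, -2, 1, 3, 5, 6, 8:
  order 0: -304  -22  11  193  839  1426  3308
  order 1: 141  11  91  323  587  941
  order 2: -26  16  58  88  118
  order 3: 6  6  6  6
  order 4: 0  0  0
  order 5: 0  0
  order 6: 0
The order-3 divided differences are all 6 (nonzero) and every higher order vanishes, so the data lies on a polynomial of degree exactly 3.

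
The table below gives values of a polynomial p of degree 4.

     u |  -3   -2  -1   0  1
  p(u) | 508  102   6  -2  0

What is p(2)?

Forward differences of the values at u = -3, -2, -1, 0, 1:
  p  : 508  102  6  -2  0
  Δ  : -406  -96  -8  2
  Δ^2: 310  88  10
  Δ^3: -222  -78
  Δ^4: 144
The fourth differences are constant, confirming degree 4.
Interpolating (Newton forward form) and evaluating at u = 2 gives p(2) = 78.

78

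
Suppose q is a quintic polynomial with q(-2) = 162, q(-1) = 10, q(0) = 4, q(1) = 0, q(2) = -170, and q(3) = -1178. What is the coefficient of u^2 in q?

Write q(u) = au^5 + bu^4 + cu^3 + du^2 + eu + k. Substituting each data point gives a linear system:
  -32a + 16b - 8c + 4d - 2e + k = 162
  -a + b - c + d - e + k = 10
  k = 4
  a + b + c + d + e + k = 0
  32a + 16b + 8c + 4d + 2e + k = -170
  243a + 81b + 27c + 9d + 3e + k = -1178
Solving the system yields a = -4, b = -1, c = -6, d = 2, e = 5, k = 4.
So q(u) = -4u⁵ - u⁴ - 6u³ + 2u² + 5u + 4.
The coefficient of u^2 is 2.

2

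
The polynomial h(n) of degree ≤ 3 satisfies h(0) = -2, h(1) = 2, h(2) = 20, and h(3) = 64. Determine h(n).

h(n) = 2n^3 + n^2 + n - 2

Using the Lagrange interpolation formula with nodes 0, 1, 2, 3:
  L_0(n) = (n - 1)(n - 2)(n - 3) / -6
  L_1(n) = n(n - 2)(n - 3) / 2
  L_2(n) = n(n - 1)(n - 3) / -2
  L_3(n) = n(n - 1)(n - 2) / 6
Then h(n) = -2·L_0(n) + 2·L_1(n) + 20·L_2(n) + 64·L_3(n).
Expanding and collecting terms gives h(n) = 2n^3 + n^2 + n - 2.
Check: h(0) = -2. ✓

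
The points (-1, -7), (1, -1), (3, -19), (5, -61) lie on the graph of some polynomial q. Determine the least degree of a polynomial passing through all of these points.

2

Forward differences of the values at t = -1, 1, 3, 5:
  q  : -7  -1  -19  -61
  Δ  : 6  -18  -42
  Δ^2: -24  -24
  Δ^3: 0
The second differences are constant (-24) and nonzero, while all higher differences vanish, so the minimal degree is 2.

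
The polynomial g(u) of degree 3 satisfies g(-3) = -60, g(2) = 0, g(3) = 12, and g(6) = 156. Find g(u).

g(u) = u^3 - 2u^2 + 3u - 6

Write g(u) = au^3 + bu^2 + cu + d. Substituting each data point gives a linear system:
  -27a + 9b - 3c + d = -60
  8a + 4b + 2c + d = 0
  27a + 9b + 3c + d = 12
  216a + 36b + 6c + d = 156
Solving the system yields a = 1, b = -2, c = 3, d = -6.
So g(u) = u^3 - 2u^2 + 3u - 6.
Check: g(3) = 12. ✓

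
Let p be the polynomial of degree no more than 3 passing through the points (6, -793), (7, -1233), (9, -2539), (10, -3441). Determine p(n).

Write p(n) = an^3 + bn^2 + cn + d. Substituting each data point gives a linear system:
  216a + 36b + 6c + d = -793
  343a + 49b + 7c + d = -1233
  729a + 81b + 9c + d = -2539
  1000a + 100b + 10c + d = -3441
Solving the system yields a = -3, b = -5, c = 6, d = -1.
So p(n) = -3n³ - 5n² + 6n - 1.
Check: p(10) = -3441. ✓

p(n) = -3n^3 - 5n^2 + 6n - 1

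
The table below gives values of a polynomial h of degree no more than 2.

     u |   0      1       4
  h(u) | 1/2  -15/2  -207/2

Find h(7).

-615/2

Write h(u) = au^2 + bu + c. Substituting each data point gives a linear system:
  c = 1/2
  a + b + c = -15/2
  16a + 4b + c = -207/2
Solving the system yields a = -6, b = -2, c = 1/2.
So h(u) = -6u^2 - 2u + 1/2.
Then h(7) = -615/2.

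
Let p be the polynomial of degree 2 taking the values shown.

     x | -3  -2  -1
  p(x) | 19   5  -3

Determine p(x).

p(x) = 3x^2 + x - 5

Write p(x) = ax^2 + bx + c. Substituting each data point gives a linear system:
  9a - 3b + c = 19
  4a - 2b + c = 5
  a - b + c = -3
Solving the system yields a = 3, b = 1, c = -5.
So p(x) = 3x² + x - 5.
Check: p(-2) = 5. ✓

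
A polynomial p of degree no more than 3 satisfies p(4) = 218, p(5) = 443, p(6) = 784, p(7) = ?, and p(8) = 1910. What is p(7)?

1265

The 4 known points determine the degree-3 polynomial uniquely.
Write p(s) = as^3 + bs^2 + cs + d. Substituting each data point gives a linear system:
  64a + 16b + 4c + d = 218
  125a + 25b + 5c + d = 443
  216a + 36b + 6c + d = 784
  512a + 64b + 8c + d = 1910
Solving the system yields a = 4, b = -2, c = -1, d = -2.
So p(s) = 4s³ - 2s² - s - 2.
Then p(7) = 1265.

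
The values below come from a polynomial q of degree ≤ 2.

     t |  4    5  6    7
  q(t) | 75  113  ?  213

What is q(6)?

On equispaced nodes a degree-2 polynomial has vanishing third forward difference, so
  - q(4) + 3·q(5) - 3·q(6) + q(7) = 0.
Substituting the known values and solving for q(6):
  -3·q(6) = -477
  q(6) = 159.

159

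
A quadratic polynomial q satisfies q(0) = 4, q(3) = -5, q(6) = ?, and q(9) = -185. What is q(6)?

-68

On equispaced nodes a degree-2 polynomial has vanishing third forward difference, so
  - q(0) + 3·q(3) - 3·q(6) + q(9) = 0.
Substituting the known values and solving for q(6):
  -3·q(6) = 204
  q(6) = -68.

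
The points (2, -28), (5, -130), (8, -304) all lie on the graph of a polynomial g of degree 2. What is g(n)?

Write g(n) = an^2 + bn + c. Substituting each data point gives a linear system:
  4a + 2b + c = -28
  25a + 5b + c = -130
  64a + 8b + c = -304
Solving the system yields a = -4, b = -6, c = 0.
So g(n) = -4n² - 6n.
Check: g(8) = -304. ✓

g(n) = -4n^2 - 6n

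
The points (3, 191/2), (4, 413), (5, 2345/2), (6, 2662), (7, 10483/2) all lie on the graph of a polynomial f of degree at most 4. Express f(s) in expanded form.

Using the Lagrange interpolation formula with nodes 3, 4, 5, 6, 7:
  L_0(s) = (s - 4)(s - 5)(s - 6)(s - 7) / 24
  L_1(s) = (s - 3)(s - 5)(s - 6)(s - 7) / -6
  L_2(s) = (s - 3)(s - 4)(s - 6)(s - 7) / 4
  L_3(s) = (s - 3)(s - 4)(s - 5)(s - 7) / -6
  L_4(s) = (s - 3)(s - 4)(s - 5)(s - 6) / 24
Then f(s) = 191/2·L_0(s) + 413·L_1(s) + 2345/2·L_2(s) + 2662·L_3(s) + 10483/2·L_4(s).
Expanding and collecting terms gives f(s) = 3s⁴ - 6s³ + 2s² + (1/2)s - 5.
Check: f(7) = 10483/2. ✓

f(s) = 3s^4 - 6s^3 + 2s^2 + (1/2)s - 5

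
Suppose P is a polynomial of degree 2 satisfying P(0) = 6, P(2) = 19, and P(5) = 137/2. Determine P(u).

Write P(u) = au^2 + bu + c. Substituting each data point gives a linear system:
  c = 6
  4a + 2b + c = 19
  25a + 5b + c = 137/2
Solving the system yields a = 2, b = 5/2, c = 6.
So P(u) = 2u^2 + (5/2)u + 6.
Check: P(0) = 6. ✓

P(u) = 2u^2 + (5/2)u + 6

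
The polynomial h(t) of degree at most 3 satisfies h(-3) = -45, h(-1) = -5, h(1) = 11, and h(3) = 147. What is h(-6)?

Forward differences of the values at t = -3, -1, 1, 3:
  h  : -45  -5  11  147
  Δ  : 40  16  136
  Δ^2: -24  120
  Δ^3: 144
The third differences are constant, confirming degree 3.
Interpolating (Newton forward form) and evaluating at t = -6 gives h(-6) = -465.

-465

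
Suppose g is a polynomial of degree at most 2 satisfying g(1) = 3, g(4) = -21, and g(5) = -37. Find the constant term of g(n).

Write g(n) = an^2 + bn + c. Substituting each data point gives a linear system:
  a + b + c = 3
  16a + 4b + c = -21
  25a + 5b + c = -37
Solving the system yields a = -2, b = 2, c = 3.
So g(n) = -2n^2 + 2n + 3.
The constant term is 3.

3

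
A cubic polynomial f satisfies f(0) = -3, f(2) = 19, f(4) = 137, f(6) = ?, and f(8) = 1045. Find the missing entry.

447

On equispaced nodes a degree-3 polynomial has vanishing fourth forward difference, so
  f(0) - 4·f(2) + 6·f(4) - 4·f(6) + f(8) = 0.
Substituting the known values and solving for f(6):
  -4·f(6) = -1788
  f(6) = 447.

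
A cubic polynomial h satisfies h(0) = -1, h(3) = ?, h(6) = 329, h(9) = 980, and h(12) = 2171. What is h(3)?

The 4 known points determine the degree-3 polynomial uniquely.
Write h(x) = ax^3 + bx^2 + cx + d. Substituting each data point gives a linear system:
  d = -1
  216a + 36b + 6c + d = 329
  729a + 81b + 9c + d = 980
  1728a + 144b + 12c + d = 2171
Solving the system yields a = 1, b = 3, c = 1, d = -1.
So h(x) = x³ + 3x² + x - 1.
Then h(3) = 56.

56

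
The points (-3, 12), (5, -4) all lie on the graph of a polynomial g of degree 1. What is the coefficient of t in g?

-2

Write g(t) = at + b. Substituting each data point gives a linear system:
  -3a + b = 12
  5a + b = -4
Solving the system yields a = -2, b = 6.
So g(t) = -2t + 6.
The leading coefficient is -2.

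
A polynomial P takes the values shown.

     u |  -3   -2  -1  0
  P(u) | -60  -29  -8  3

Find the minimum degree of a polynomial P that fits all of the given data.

Forward differences of the values at u = -3, -2, -1, 0:
  P  : -60  -29  -8  3
  Δ  : 31  21  11
  Δ^2: -10  -10
  Δ^3: 0
The second differences are constant (-10) and nonzero, while all higher differences vanish, so the minimal degree is 2.

2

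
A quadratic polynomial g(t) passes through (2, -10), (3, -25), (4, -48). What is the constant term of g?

-4

Write g(t) = at^2 + bt + c. Substituting each data point gives a linear system:
  4a + 2b + c = -10
  9a + 3b + c = -25
  16a + 4b + c = -48
Solving the system yields a = -4, b = 5, c = -4.
So g(t) = -4t^2 + 5t - 4.
The constant term is -4.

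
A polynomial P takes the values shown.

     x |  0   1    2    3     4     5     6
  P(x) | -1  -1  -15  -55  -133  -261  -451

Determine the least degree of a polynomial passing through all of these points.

3

Forward differences of the values at x = 0, 1, 2, 3, 4, 5, 6:
  P  : -1  -1  -15  -55  -133  -261  -451
  Δ  : 0  -14  -40  -78  -128  -190
  Δ^2: -14  -26  -38  -50  -62
  Δ^3: -12  -12  -12  -12
  Δ^4: 0  0  0
  Δ^5: 0  0
  Δ^6: 0
The third differences are constant (-12) and nonzero, while all higher differences vanish, so the minimal degree is 3.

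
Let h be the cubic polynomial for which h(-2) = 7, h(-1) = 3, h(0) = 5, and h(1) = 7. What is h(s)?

Using the Lagrange interpolation formula with nodes -2, -1, 0, 1:
  L_0(s) = (s + 1)s(s - 1) / -6
  L_1(s) = (s + 2)s(s - 1) / 2
  L_2(s) = (s + 2)(s + 1)(s - 1) / -2
  L_3(s) = (s + 2)(s + 1)s / 6
Then h(s) = 7·L_0(s) + 3·L_1(s) + 5·L_2(s) + 7·L_3(s).
Expanding and collecting terms gives h(s) = -s^3 + 3s + 5.
Check: h(-1) = 3. ✓

h(s) = -s^3 + 3s + 5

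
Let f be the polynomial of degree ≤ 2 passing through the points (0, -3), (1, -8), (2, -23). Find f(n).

Using the Lagrange interpolation formula with nodes 0, 1, 2:
  L_0(n) = (n - 1)(n - 2) / 2
  L_1(n) = n(n - 2) / -1
  L_2(n) = n(n - 1) / 2
Then f(n) = -3·L_0(n) - 8·L_1(n) - 23·L_2(n).
Expanding and collecting terms gives f(n) = -5n^2 - 3.
Check: f(2) = -23. ✓

f(n) = -5n^2 - 3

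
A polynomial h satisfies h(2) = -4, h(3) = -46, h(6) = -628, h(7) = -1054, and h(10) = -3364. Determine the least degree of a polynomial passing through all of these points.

Divided differences on the nodes 2, 3, 6, 7, 10:
  order 0: -4  -46  -628  -1054  -3364
  order 1: -42  -194  -426  -770
  order 2: -38  -58  -86
  order 3: -4  -4
  order 4: 0
The order-3 divided differences are all -4 (nonzero) and every higher order vanishes, so the data lies on a polynomial of degree exactly 3.

3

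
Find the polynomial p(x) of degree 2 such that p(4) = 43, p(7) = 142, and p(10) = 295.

Write p(x) = ax^2 + bx + c. Substituting each data point gives a linear system:
  16a + 4b + c = 43
  49a + 7b + c = 142
  100a + 10b + c = 295
Solving the system yields a = 3, b = 0, c = -5.
So p(x) = 3x² - 5.
Check: p(4) = 43. ✓

p(x) = 3x^2 - 5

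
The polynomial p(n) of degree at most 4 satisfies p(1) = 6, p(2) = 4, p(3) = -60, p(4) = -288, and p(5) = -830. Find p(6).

-1884

Write p(n) = an^4 + bn^3 + cn^2 + dn + e. Substituting each data point gives a linear system:
  a + b + c + d + e = 6
  16a + 8b + 4c + 2d + e = 4
  81a + 27b + 9c + 3d + e = -60
  256a + 64b + 16c + 4d + e = -288
  625a + 125b + 25c + 5d + e = -830
Solving the system yields a = -2, b = 3, c = 1, d = 4, e = 0.
So p(n) = -2n^4 + 3n^3 + n^2 + 4n.
Then p(6) = -1884.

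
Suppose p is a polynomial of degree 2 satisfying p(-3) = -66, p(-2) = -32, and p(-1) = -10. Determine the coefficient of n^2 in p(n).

-6

Write p(n) = an^2 + bn + c. Substituting each data point gives a linear system:
  9a - 3b + c = -66
  4a - 2b + c = -32
  a - b + c = -10
Solving the system yields a = -6, b = 4, c = 0.
So p(n) = -6n^2 + 4n.
The leading coefficient is -6.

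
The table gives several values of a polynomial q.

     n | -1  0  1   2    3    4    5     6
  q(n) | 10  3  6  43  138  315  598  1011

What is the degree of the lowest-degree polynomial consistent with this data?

3

Forward differences of the values at n = -1, 0, 1, 2, 3, 4, 5, 6:
  q  : 10  3  6  43  138  315  598  1011
  Δ  : -7  3  37  95  177  283  413
  Δ^2: 10  34  58  82  106  130
  Δ^3: 24  24  24  24  24
  Δ^4: 0  0  0  0
  Δ^5: 0  0  0
  Δ^6: 0  0
  Δ^7: 0
The third differences are constant (24) and nonzero, while all higher differences vanish, so the minimal degree is 3.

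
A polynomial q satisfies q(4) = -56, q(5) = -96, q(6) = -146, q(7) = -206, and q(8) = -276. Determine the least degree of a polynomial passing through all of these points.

2

Forward differences of the values at t = 4, 5, 6, 7, 8:
  q  : -56  -96  -146  -206  -276
  Δ  : -40  -50  -60  -70
  Δ^2: -10  -10  -10
  Δ^3: 0  0
  Δ^4: 0
The second differences are constant (-10) and nonzero, while all higher differences vanish, so the minimal degree is 2.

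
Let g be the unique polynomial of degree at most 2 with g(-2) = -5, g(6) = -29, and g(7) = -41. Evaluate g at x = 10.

-89

Using the Lagrange interpolation formula with nodes -2, 6, 7:
  L_0(x) = (x - 6)(x - 7) / 72
  L_1(x) = (x + 2)(x - 7) / -8
  L_2(x) = (x + 2)(x - 6) / 9
Then g(x) = -5·L_0(x) - 29·L_1(x) - 41·L_2(x).
Expanding and collecting terms gives g(x) = -x^2 + x + 1.
Evaluating at x = 10: g(10) = -89.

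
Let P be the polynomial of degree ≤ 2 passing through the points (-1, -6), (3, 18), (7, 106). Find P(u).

P(u) = 2u^2 + 2u - 6

Using the Lagrange interpolation formula with nodes -1, 3, 7:
  L_0(u) = (u - 3)(u - 7) / 32
  L_1(u) = (u + 1)(u - 7) / -16
  L_2(u) = (u + 1)(u - 3) / 32
Then P(u) = -6·L_0(u) + 18·L_1(u) + 106·L_2(u).
Expanding and collecting terms gives P(u) = 2u^2 + 2u - 6.
Check: P(7) = 106. ✓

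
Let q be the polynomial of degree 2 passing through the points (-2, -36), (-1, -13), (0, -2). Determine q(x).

Using the Lagrange interpolation formula with nodes -2, -1, 0:
  L_0(x) = (x + 1)x / 2
  L_1(x) = (x + 2)x / -1
  L_2(x) = (x + 2)(x + 1) / 2
Then q(x) = -36·L_0(x) - 13·L_1(x) - 2·L_2(x).
Expanding and collecting terms gives q(x) = -6x^2 + 5x - 2.
Check: q(0) = -2. ✓

q(x) = -6x^2 + 5x - 2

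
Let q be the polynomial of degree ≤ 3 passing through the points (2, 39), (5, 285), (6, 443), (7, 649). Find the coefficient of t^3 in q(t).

Write q(t) = at^3 + bt^2 + ct + d. Substituting each data point gives a linear system:
  8a + 4b + 2c + d = 39
  125a + 25b + 5c + d = 285
  216a + 36b + 6c + d = 443
  343a + 49b + 7c + d = 649
Solving the system yields a = 1, b = 6, c = 1, d = 5.
So q(t) = t^3 + 6t^2 + t + 5.
The leading coefficient is 1.

1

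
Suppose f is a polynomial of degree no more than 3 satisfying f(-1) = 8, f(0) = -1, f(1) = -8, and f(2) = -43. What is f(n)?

f(n) = -5n^3 + n^2 - 3n - 1

Using the Lagrange interpolation formula with nodes -1, 0, 1, 2:
  L_0(n) = n(n - 1)(n - 2) / -6
  L_1(n) = (n + 1)(n - 1)(n - 2) / 2
  L_2(n) = (n + 1)n(n - 2) / -2
  L_3(n) = (n + 1)n(n - 1) / 6
Then f(n) = 8·L_0(n) - 1·L_1(n) - 8·L_2(n) - 43·L_3(n).
Expanding and collecting terms gives f(n) = -5n^3 + n^2 - 3n - 1.
Check: f(-1) = 8. ✓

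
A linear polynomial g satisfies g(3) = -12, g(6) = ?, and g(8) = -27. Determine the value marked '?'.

The 2 known points determine the degree-1 polynomial uniquely.
Write g(u) = au + b. Substituting each data point gives a linear system:
  3a + b = -12
  8a + b = -27
Solving the system yields a = -3, b = -3.
So g(u) = -3u - 3.
Then g(6) = -21.

-21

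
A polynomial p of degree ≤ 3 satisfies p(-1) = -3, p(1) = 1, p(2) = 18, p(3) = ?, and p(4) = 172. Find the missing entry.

69

The 4 known points determine the degree-3 polynomial uniquely.
Write p(s) = as^3 + bs^2 + cs + d. Substituting each data point gives a linear system:
  -a + b - c + d = -3
  a + b + c + d = 1
  8a + 4b + 2c + d = 18
  64a + 16b + 4c + d = 172
Solving the system yields a = 3, b = -1, c = -1, d = 0.
So p(s) = 3s^3 - s^2 - s.
Then p(3) = 69.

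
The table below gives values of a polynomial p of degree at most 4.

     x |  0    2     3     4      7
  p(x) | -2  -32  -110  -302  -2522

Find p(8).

Write p(x) = ax^4 + bx^3 + cx^2 + dx + e. Substituting each data point gives a linear system:
  e = -2
  16a + 8b + 4c + 2d + e = -32
  81a + 27b + 9c + 3d + e = -110
  256a + 64b + 16c + 4d + e = -302
  2401a + 343b + 49c + 7d + e = -2522
Solving the system yields a = -1, b = 0, c = -2, d = -3, e = -2.
So p(x) = -x^4 - 2x^2 - 3x - 2.
Then p(8) = -4250.

-4250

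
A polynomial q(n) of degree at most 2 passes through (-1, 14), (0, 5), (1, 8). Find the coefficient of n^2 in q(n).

6

Write q(n) = an^2 + bn + c. Substituting each data point gives a linear system:
  a - b + c = 14
  c = 5
  a + b + c = 8
Solving the system yields a = 6, b = -3, c = 5.
So q(n) = 6n^2 - 3n + 5.
The leading coefficient is 6.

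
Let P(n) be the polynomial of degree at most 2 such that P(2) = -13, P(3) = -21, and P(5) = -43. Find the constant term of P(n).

Write P(n) = an^2 + bn + c. Substituting each data point gives a linear system:
  4a + 2b + c = -13
  9a + 3b + c = -21
  25a + 5b + c = -43
Solving the system yields a = -1, b = -3, c = -3.
So P(n) = -n^2 - 3n - 3.
The constant term is -3.

-3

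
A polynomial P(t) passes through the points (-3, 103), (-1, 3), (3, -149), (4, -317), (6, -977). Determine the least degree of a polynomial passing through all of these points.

Divided differences on the nodes -3, -1, 3, 4, 6:
  order 0: 103  3  -149  -317  -977
  order 1: -50  -38  -168  -330
  order 2: 2  -26  -54
  order 3: -4  -4
  order 4: 0
The order-3 divided differences are all -4 (nonzero) and every higher order vanishes, so the data lies on a polynomial of degree exactly 3.

3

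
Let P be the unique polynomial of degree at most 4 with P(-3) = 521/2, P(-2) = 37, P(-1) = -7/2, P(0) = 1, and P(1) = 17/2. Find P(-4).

901

Using the Lagrange interpolation formula with nodes -3, -2, -1, 0, 1:
  L_0(x) = (x + 2)(x + 1)x(x - 1) / 24
  L_1(x) = (x + 3)(x + 1)x(x - 1) / -6
  L_2(x) = (x + 3)(x + 2)x(x - 1) / 4
  L_3(x) = (x + 3)(x + 2)(x + 1)(x - 1) / -6
  L_4(x) = (x + 3)(x + 2)(x + 1)x / 24
Then P(x) = 521/2·L_0(x) + 37·L_1(x) - 7/2·L_2(x) + 1·L_3(x) + 17/2·L_4(x).
Expanding and collecting terms gives P(x) = 4x⁴ + x³ - (5/2)x² + 5x + 1.
Evaluating at x = -4: P(-4) = 901.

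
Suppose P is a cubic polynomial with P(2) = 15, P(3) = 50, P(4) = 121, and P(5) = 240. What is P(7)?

Using the Lagrange interpolation formula with nodes 2, 3, 4, 5:
  L_0(s) = (s - 3)(s - 4)(s - 5) / -6
  L_1(s) = (s - 2)(s - 4)(s - 5) / 2
  L_2(s) = (s - 2)(s - 3)(s - 5) / -2
  L_3(s) = (s - 2)(s - 3)(s - 4) / 6
Then P(s) = 15·L_0(s) + 50·L_1(s) + 121·L_2(s) + 240·L_3(s).
Expanding and collecting terms gives P(s) = 2s^3 - 3s + 5.
Evaluating at s = 7: P(7) = 670.

670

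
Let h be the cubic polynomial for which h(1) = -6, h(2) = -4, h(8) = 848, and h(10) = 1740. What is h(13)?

3978

Write h(n) = an^3 + bn^2 + cn + d. Substituting each data point gives a linear system:
  a + b + c + d = -6
  8a + 4b + 2c + d = -4
  512a + 64b + 8c + d = 848
  1000a + 100b + 10c + d = 1740
Solving the system yields a = 2, b = -2, c = -6, d = 0.
So h(n) = 2n^3 - 2n^2 - 6n.
Then h(13) = 3978.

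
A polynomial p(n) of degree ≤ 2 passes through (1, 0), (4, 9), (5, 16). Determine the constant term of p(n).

1

Write p(n) = an^2 + bn + c. Substituting each data point gives a linear system:
  a + b + c = 0
  16a + 4b + c = 9
  25a + 5b + c = 16
Solving the system yields a = 1, b = -2, c = 1.
So p(n) = n² - 2n + 1.
The constant term is 1.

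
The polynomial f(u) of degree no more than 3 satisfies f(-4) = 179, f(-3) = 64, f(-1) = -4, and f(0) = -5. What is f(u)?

Write f(u) = au^3 + bu^2 + cu + d. Substituting each data point gives a linear system:
  -64a + 16b - 4c + d = 179
  -27a + 9b - 3c + d = 64
  -a + b - c + d = -4
  d = -5
Solving the system yields a = -4, b = -5, c = -2, d = -5.
So f(u) = -4u^3 - 5u^2 - 2u - 5.
Check: f(-1) = -4. ✓

f(u) = -4u^3 - 5u^2 - 2u - 5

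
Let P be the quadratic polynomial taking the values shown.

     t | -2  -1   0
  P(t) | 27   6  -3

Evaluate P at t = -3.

60

Using the Lagrange interpolation formula with nodes -2, -1, 0:
  L_0(t) = (t + 1)t / 2
  L_1(t) = (t + 2)t / -1
  L_2(t) = (t + 2)(t + 1) / 2
Then P(t) = 27·L_0(t) + 6·L_1(t) - 3·L_2(t).
Expanding and collecting terms gives P(t) = 6t^2 - 3t - 3.
Evaluating at t = -3: P(-3) = 60.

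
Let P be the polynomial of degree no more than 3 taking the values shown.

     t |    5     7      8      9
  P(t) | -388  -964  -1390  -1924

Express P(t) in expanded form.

Using the Lagrange interpolation formula with nodes 5, 7, 8, 9:
  L_0(t) = (t - 7)(t - 8)(t - 9) / -24
  L_1(t) = (t - 5)(t - 8)(t - 9) / 4
  L_2(t) = (t - 5)(t - 7)(t - 9) / -3
  L_3(t) = (t - 5)(t - 7)(t - 8) / 8
Then P(t) = -388·L_0(t) - 964·L_1(t) - 1390·L_2(t) - 1924·L_3(t).
Expanding and collecting terms gives P(t) = -2t^3 - 6t^2 + 2t + 2.
Check: P(7) = -964. ✓

P(t) = -2t^3 - 6t^2 + 2t + 2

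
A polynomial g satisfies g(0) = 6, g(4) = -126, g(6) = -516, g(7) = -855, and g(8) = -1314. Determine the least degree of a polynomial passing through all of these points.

Divided differences on the nodes 0, 4, 6, 7, 8:
  order 0: 6  -126  -516  -855  -1314
  order 1: -33  -195  -339  -459
  order 2: -27  -48  -60
  order 3: -3  -3
  order 4: 0
The order-3 divided differences are all -3 (nonzero) and every higher order vanishes, so the data lies on a polynomial of degree exactly 3.

3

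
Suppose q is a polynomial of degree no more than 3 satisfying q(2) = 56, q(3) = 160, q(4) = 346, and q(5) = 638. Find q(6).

Forward differences of the values at u = 2, 3, 4, 5:
  q  : 56  160  346  638
  Δ  : 104  186  292
  Δ^2: 82  106
  Δ^3: 24
The third differences are constant, confirming degree 3.
Interpolating (Newton forward form) and evaluating at u = 6 gives q(6) = 1060.

1060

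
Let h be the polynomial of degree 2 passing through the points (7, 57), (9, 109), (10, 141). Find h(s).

Write h(s) = as^2 + bs + c. Substituting each data point gives a linear system:
  49a + 7b + c = 57
  81a + 9b + c = 109
  100a + 10b + c = 141
Solving the system yields a = 2, b = -6, c = 1.
So h(s) = 2s^2 - 6s + 1.
Check: h(7) = 57. ✓

h(s) = 2s^2 - 6s + 1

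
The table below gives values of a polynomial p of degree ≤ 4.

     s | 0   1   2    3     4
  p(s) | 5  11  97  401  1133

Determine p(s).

Write p(s) = as^4 + bs^3 + cs^2 + ds + e. Substituting each data point gives a linear system:
  e = 5
  a + b + c + d + e = 11
  16a + 8b + 4c + 2d + e = 97
  81a + 27b + 9c + 3d + e = 401
  256a + 64b + 16c + 4d + e = 1133
Solving the system yields a = 3, b = 5, c = 4, d = -6, e = 5.
So p(s) = 3s^4 + 5s^3 + 4s^2 - 6s + 5.
Check: p(4) = 1133. ✓

p(s) = 3s^4 + 5s^3 + 4s^2 - 6s + 5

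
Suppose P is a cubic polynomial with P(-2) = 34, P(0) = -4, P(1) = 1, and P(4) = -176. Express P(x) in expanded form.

Using the Lagrange interpolation formula with nodes -2, 0, 1, 4:
  L_0(x) = x(x - 1)(x - 4) / -36
  L_1(x) = (x + 2)(x - 1)(x - 4) / 8
  L_2(x) = (x + 2)x(x - 4) / -9
  L_3(x) = (x + 2)x(x - 1) / 72
Then P(x) = 34·L_0(x) - 4·L_1(x) + 1·L_2(x) - 176·L_3(x).
Expanding and collecting terms gives P(x) = -4x^3 + 4x^2 + 5x - 4.
Check: P(1) = 1. ✓

P(x) = -4x^3 + 4x^2 + 5x - 4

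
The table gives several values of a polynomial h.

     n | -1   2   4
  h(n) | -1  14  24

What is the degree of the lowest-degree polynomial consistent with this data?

1

Divided differences on the nodes -1, 2, 4:
  order 0: -1  14  24
  order 1: 5  5
  order 2: 0
The order-1 divided differences are all 5 (nonzero) and every higher order vanishes, so the data lies on a polynomial of degree exactly 1.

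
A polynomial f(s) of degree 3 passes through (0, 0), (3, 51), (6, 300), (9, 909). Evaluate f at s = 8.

656

Forward differences of the values at s = 0, 3, 6, 9:
  f  : 0  51  300  909
  Δ  : 51  249  609
  Δ^2: 198  360
  Δ^3: 162
The third differences are constant, confirming degree 3.
Interpolating (Newton forward form) and evaluating at s = 8 gives f(8) = 656.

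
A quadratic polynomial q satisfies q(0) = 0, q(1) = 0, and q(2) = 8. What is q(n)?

Write q(n) = an^2 + bn + c. Substituting each data point gives a linear system:
  c = 0
  a + b + c = 0
  4a + 2b + c = 8
Solving the system yields a = 4, b = -4, c = 0.
So q(n) = 4n² - 4n.
Check: q(0) = 0. ✓

q(n) = 4n^2 - 4n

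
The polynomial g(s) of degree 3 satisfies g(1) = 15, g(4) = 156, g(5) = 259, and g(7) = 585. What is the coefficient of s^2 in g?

4

Write g(s) = as^3 + bs^2 + cs + d. Substituting each data point gives a linear system:
  a + b + c + d = 15
  64a + 16b + 4c + d = 156
  125a + 25b + 5c + d = 259
  343a + 49b + 7c + d = 585
Solving the system yields a = 1, b = 4, c = 6, d = 4.
So g(s) = s^3 + 4s^2 + 6s + 4.
The coefficient of s^2 is 4.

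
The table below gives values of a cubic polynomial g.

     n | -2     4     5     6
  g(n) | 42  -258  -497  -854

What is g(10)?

-3942

Write g(n) = an^3 + bn^2 + cn + d. Substituting each data point gives a linear system:
  -8a + 4b - 2c + d = 42
  64a + 16b + 4c + d = -258
  125a + 25b + 5c + d = -497
  216a + 36b + 6c + d = -854
Solving the system yields a = -4, b = 1, c = -4, d = -2.
So g(n) = -4n^3 + n^2 - 4n - 2.
Then g(10) = -3942.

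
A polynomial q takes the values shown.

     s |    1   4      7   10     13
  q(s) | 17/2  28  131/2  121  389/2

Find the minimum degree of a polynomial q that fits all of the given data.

Forward differences of the values at s = 1, 4, 7, 10, 13:
  q  : 17/2  28  131/2  121  389/2
  Δ  : 39/2  75/2  111/2  147/2
  Δ^2: 18  18  18
  Δ^3: 0  0
  Δ^4: 0
The second differences are constant (18) and nonzero, while all higher differences vanish, so the minimal degree is 2.

2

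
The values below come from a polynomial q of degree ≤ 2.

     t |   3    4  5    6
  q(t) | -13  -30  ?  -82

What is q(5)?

On equispaced nodes a degree-2 polynomial has vanishing third forward difference, so
  - q(3) + 3·q(4) - 3·q(5) + q(6) = 0.
Substituting the known values and solving for q(5):
  -3·q(5) = 159
  q(5) = -53.

-53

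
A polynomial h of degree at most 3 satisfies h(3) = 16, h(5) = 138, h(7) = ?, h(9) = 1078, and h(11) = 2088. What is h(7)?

The 4 known points determine the degree-3 polynomial uniquely.
Write h(u) = au^3 + bu^2 + cu + d. Substituting each data point gives a linear system:
  27a + 9b + 3c + d = 16
  125a + 25b + 5c + d = 138
  729a + 81b + 9c + d = 1078
  1331a + 121b + 11c + d = 2088
Solving the system yields a = 2, b = -5, c = 3, d = -2.
So h(u) = 2u³ - 5u² + 3u - 2.
Then h(7) = 460.

460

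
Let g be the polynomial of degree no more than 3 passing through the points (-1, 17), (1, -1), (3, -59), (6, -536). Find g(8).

Using the Lagrange interpolation formula with nodes -1, 1, 3, 6:
  L_0(u) = (u - 1)(u - 3)(u - 6) / -56
  L_1(u) = (u + 1)(u - 3)(u - 6) / 20
  L_2(u) = (u + 1)(u - 1)(u - 6) / -24
  L_3(u) = (u + 1)(u - 1)(u - 3) / 105
Then g(u) = 17·L_0(u) - 1·L_1(u) - 59·L_2(u) - 536·L_3(u).
Expanding and collecting terms gives g(u) = -3u³ + 4u² - 6u + 4.
Evaluating at u = 8: g(8) = -1324.

-1324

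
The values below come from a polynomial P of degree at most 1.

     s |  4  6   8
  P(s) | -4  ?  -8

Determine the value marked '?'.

-6

The 2 known points determine the degree-1 polynomial uniquely.
Write P(s) = as + b. Substituting each data point gives a linear system:
  4a + b = -4
  8a + b = -8
Solving the system yields a = -1, b = 0.
So P(s) = -s.
Then P(6) = -6.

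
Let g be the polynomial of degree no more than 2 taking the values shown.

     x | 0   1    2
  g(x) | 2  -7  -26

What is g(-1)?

Using the Lagrange interpolation formula with nodes 0, 1, 2:
  L_0(x) = (x - 1)(x - 2) / 2
  L_1(x) = x(x - 2) / -1
  L_2(x) = x(x - 1) / 2
Then g(x) = 2·L_0(x) - 7·L_1(x) - 26·L_2(x).
Expanding and collecting terms gives g(x) = -5x^2 - 4x + 2.
Evaluating at x = -1: g(-1) = 1.

1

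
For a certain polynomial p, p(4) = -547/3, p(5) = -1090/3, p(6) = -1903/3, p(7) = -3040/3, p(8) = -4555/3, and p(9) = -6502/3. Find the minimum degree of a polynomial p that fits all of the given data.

Forward differences of the values at x = 4, 5, 6, 7, 8, 9:
  p  : -547/3  -1090/3  -1903/3  -3040/3  -4555/3  -6502/3
  Δ  : -181  -271  -379  -505  -649
  Δ^2: -90  -108  -126  -144
  Δ^3: -18  -18  -18
  Δ^4: 0  0
  Δ^5: 0
The third differences are constant (-18) and nonzero, while all higher differences vanish, so the minimal degree is 3.

3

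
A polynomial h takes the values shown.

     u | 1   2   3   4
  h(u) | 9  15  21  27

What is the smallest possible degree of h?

1

Forward differences of the values at u = 1, 2, 3, 4:
  h  : 9  15  21  27
  Δ  : 6  6  6
  Δ^2: 0  0
  Δ^3: 0
The first differences are constant (6) and nonzero, while all higher differences vanish, so the minimal degree is 1.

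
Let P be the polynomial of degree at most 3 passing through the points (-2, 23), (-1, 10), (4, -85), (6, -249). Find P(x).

Using the Lagrange interpolation formula with nodes -2, -1, 4, 6:
  L_0(x) = (x + 1)(x - 4)(x - 6) / -48
  L_1(x) = (x + 2)(x - 4)(x - 6) / 35
  L_2(x) = (x + 2)(x + 1)(x - 6) / -60
  L_3(x) = (x + 2)(x + 1)(x - 4) / 112
Then P(x) = 23·L_0(x) + 10·L_1(x) - 85·L_2(x) - 249·L_3(x).
Expanding and collecting terms gives P(x) = -x^3 - 6x + 3.
Check: P(-1) = 10. ✓

P(x) = -x^3 - 6x + 3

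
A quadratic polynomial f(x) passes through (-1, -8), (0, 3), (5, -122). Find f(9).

-438

Write f(x) = ax^2 + bx + c. Substituting each data point gives a linear system:
  a - b + c = -8
  c = 3
  25a + 5b + c = -122
Solving the system yields a = -6, b = 5, c = 3.
So f(x) = -6x² + 5x + 3.
Then f(9) = -438.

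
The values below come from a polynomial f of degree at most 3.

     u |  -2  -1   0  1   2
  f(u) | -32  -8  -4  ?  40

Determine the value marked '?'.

On equispaced nodes a degree-3 polynomial has vanishing fourth forward difference, so
  f(-2) - 4·f(-1) + 6·f(0) - 4·f(1) + f(2) = 0.
Substituting the known values and solving for f(1):
  -4·f(1) = -16
  f(1) = 4.

4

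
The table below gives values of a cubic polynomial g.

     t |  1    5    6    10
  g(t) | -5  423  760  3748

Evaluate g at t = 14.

Write g(t) = at^3 + bt^2 + ct + d. Substituting each data point gives a linear system:
  a + b + c + d = -5
  125a + 25b + 5c + d = 423
  216a + 36b + 6c + d = 760
  1000a + 100b + 10c + d = 3748
Solving the system yields a = 4, b = -2, c = -5, d = -2.
So g(t) = 4t^3 - 2t^2 - 5t - 2.
Then g(14) = 10512.

10512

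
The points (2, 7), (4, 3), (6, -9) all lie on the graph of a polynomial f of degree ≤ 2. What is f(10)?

Write f(n) = an^2 + bn + c. Substituting each data point gives a linear system:
  4a + 2b + c = 7
  16a + 4b + c = 3
  36a + 6b + c = -9
Solving the system yields a = -1, b = 4, c = 3.
So f(n) = -n^2 + 4n + 3.
Then f(10) = -57.

-57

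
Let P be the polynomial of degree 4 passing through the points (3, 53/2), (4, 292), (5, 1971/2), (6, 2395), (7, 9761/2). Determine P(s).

P(s) = 3s^4 - 6s^3 - 5s^2 - (5/2)s - 2

Write P(s) = as^4 + bs^3 + cs^2 + ds + e. Substituting each data point gives a linear system:
  81a + 27b + 9c + 3d + e = 53/2
  256a + 64b + 16c + 4d + e = 292
  625a + 125b + 25c + 5d + e = 1971/2
  1296a + 216b + 36c + 6d + e = 2395
  2401a + 343b + 49c + 7d + e = 9761/2
Solving the system yields a = 3, b = -6, c = -5, d = -5/2, e = -2.
So P(s) = 3s⁴ - 6s³ - 5s² - (5/2)s - 2.
Check: P(5) = 1971/2. ✓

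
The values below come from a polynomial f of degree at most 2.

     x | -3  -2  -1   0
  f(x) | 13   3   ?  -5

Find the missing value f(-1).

-3

The 3 known points determine the degree-2 polynomial uniquely.
Write f(x) = ax^2 + bx + c. Substituting each data point gives a linear system:
  9a - 3b + c = 13
  4a - 2b + c = 3
  c = -5
Solving the system yields a = 2, b = 0, c = -5.
So f(x) = 2x^2 - 5.
Then f(-1) = -3.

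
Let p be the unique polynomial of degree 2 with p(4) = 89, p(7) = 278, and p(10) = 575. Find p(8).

365

Write p(n) = an^2 + bn + c. Substituting each data point gives a linear system:
  16a + 4b + c = 89
  49a + 7b + c = 278
  100a + 10b + c = 575
Solving the system yields a = 6, b = -3, c = 5.
So p(n) = 6n^2 - 3n + 5.
Then p(8) = 365.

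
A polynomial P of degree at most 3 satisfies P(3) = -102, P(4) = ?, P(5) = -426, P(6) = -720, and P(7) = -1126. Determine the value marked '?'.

The 4 known points determine the degree-3 polynomial uniquely.
Write P(s) = as^3 + bs^2 + cs + d. Substituting each data point gives a linear system:
  27a + 9b + 3c + d = -102
  125a + 25b + 5c + d = -426
  216a + 36b + 6c + d = -720
  343a + 49b + 7c + d = -1126
Solving the system yields a = -3, b = -2, c = 1, d = -6.
So P(s) = -3s^3 - 2s^2 + s - 6.
Then P(4) = -226.

-226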